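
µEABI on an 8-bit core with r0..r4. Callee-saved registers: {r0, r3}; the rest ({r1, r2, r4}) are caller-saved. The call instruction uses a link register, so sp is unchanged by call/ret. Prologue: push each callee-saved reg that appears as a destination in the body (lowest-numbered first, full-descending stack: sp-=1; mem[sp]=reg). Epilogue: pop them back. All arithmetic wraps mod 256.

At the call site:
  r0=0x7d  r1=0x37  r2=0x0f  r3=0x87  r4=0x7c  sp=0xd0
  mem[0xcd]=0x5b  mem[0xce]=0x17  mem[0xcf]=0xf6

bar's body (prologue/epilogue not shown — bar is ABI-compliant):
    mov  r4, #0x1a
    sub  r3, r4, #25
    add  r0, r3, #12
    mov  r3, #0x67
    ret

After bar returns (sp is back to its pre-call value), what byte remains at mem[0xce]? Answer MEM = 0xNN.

MEM = 0x87

prologue: push r0 → mem[0xcf]=0x7d, sp=0xcf
prologue: push r3 → mem[0xce]=0x87, sp=0xce
body[0] mov  r4, #0x1a → r4=0x1a
body[1] sub  r3, r4, #25 → r3=0x01
body[2] add  r0, r3, #12 → r0=0x0d
body[3] mov  r3, #0x67 → r3=0x67
epilogue: pop r3=0x87, sp=0xcf
epilogue: pop r0=0x7d, sp=0xd0
prologue pushed ['r0', 'r3'] at ['0xcf', '0xce']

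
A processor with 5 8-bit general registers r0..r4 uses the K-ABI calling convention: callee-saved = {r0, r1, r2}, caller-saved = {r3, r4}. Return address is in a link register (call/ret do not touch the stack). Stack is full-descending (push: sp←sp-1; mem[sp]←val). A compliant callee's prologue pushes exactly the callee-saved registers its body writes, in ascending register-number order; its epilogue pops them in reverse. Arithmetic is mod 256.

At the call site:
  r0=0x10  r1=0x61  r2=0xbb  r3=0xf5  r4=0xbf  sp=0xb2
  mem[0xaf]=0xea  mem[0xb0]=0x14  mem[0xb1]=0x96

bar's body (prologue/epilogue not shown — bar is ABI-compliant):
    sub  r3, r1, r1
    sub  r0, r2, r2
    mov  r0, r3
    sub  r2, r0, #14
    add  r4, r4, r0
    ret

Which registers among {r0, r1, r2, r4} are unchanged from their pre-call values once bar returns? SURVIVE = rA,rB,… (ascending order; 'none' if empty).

SURVIVE = r0,r1,r2,r4

prologue: push r0 -> mem[0xb1]=0x10, sp=0xb1
prologue: push r2 -> mem[0xb0]=0xbb, sp=0xb0
body[0] sub  r3, r1, r1 -> r3=0x00
body[1] sub  r0, r2, r2 -> r0=0x00
body[2] mov  r0, r3 -> r0=0x00
body[3] sub  r2, r0, #14 -> r2=0xf2
body[4] add  r4, r4, r0 -> r4=0xbf
epilogue: pop r2=0xbb, sp=0xb1
epilogue: pop r0=0x10, sp=0xb2
r0: callee-saved, written=True
r1: callee-saved, written=False
r2: callee-saved, written=True
r4: caller-saved, written=True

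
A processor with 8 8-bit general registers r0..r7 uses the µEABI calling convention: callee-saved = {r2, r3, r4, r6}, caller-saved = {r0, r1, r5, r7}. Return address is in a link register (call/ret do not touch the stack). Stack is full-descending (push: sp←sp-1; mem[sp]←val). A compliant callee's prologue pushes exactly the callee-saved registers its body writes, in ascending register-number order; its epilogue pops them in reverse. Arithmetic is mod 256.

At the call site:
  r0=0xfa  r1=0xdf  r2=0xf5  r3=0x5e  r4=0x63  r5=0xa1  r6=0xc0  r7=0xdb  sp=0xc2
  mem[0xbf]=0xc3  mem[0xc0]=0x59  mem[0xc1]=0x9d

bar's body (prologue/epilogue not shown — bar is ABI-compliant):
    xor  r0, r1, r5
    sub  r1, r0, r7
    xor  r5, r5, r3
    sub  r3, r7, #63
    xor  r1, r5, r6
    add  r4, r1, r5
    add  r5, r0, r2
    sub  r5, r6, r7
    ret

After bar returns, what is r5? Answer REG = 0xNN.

REG = 0xe5

prologue: push r3 → mem[0xc1]=0x5e, sp=0xc1
prologue: push r4 → mem[0xc0]=0x63, sp=0xc0
body[0] xor  r0, r1, r5 → r0=0x7e
body[1] sub  r1, r0, r7 → r1=0xa3
body[2] xor  r5, r5, r3 → r5=0xff
body[3] sub  r3, r7, #63 → r3=0x9c
body[4] xor  r1, r5, r6 → r1=0x3f
body[5] add  r4, r1, r5 → r4=0x3e
body[6] add  r5, r0, r2 → r5=0x73
body[7] sub  r5, r6, r7 → r5=0xe5
epilogue: pop r4=0x63, sp=0xc1
epilogue: pop r3=0x5e, sp=0xc2
r5 is caller-saved → body value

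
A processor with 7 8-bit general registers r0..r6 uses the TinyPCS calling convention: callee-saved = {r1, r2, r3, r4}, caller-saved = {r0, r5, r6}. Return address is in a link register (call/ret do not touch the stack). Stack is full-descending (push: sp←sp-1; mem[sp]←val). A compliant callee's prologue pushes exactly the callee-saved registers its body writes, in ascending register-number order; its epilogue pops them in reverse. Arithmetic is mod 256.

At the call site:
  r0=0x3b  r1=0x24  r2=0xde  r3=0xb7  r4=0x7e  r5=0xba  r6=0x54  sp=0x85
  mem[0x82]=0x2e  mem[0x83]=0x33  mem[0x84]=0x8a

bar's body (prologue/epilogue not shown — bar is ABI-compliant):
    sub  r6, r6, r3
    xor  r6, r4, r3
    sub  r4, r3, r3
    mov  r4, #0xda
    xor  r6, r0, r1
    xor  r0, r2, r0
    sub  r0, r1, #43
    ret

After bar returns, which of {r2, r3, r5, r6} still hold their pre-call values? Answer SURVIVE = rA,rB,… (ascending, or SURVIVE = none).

SURVIVE = r2,r3,r5

prologue: push r4 -> mem[0x84]=0x7e, sp=0x84
body[0] sub  r6, r6, r3 -> r6=0x9d
body[1] xor  r6, r4, r3 -> r6=0xc9
body[2] sub  r4, r3, r3 -> r4=0x00
body[3] mov  r4, #0xda -> r4=0xda
body[4] xor  r6, r0, r1 -> r6=0x1f
body[5] xor  r0, r2, r0 -> r0=0xe5
body[6] sub  r0, r1, #43 -> r0=0xf9
epilogue: pop r4=0x7e, sp=0x85
r2: callee-saved, written=False
r3: callee-saved, written=False
r5: caller-saved, written=False
r6: caller-saved, written=True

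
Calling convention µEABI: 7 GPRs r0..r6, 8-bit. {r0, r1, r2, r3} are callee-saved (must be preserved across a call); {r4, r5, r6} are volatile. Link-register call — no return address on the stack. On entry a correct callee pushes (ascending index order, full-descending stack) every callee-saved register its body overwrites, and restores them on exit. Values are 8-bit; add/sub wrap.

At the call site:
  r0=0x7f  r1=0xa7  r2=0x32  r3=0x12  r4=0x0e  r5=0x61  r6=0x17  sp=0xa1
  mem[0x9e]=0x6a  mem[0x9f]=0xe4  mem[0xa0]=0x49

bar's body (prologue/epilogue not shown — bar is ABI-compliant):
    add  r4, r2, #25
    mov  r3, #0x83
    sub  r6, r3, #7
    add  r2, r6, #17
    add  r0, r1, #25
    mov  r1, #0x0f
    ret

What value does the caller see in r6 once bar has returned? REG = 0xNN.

REG = 0x7c

prologue: push r0 → mem[0xa0]=0x7f, sp=0xa0
prologue: push r1 → mem[0x9f]=0xa7, sp=0x9f
prologue: push r2 → mem[0x9e]=0x32, sp=0x9e
prologue: push r3 → mem[0x9d]=0x12, sp=0x9d
body[0] add  r4, r2, #25 → r4=0x4b
body[1] mov  r3, #0x83 → r3=0x83
body[2] sub  r6, r3, #7 → r6=0x7c
body[3] add  r2, r6, #17 → r2=0x8d
body[4] add  r0, r1, #25 → r0=0xc0
body[5] mov  r1, #0x0f → r1=0x0f
epilogue: pop r3=0x12, sp=0x9e
epilogue: pop r2=0x32, sp=0x9f
epilogue: pop r1=0xa7, sp=0xa0
epilogue: pop r0=0x7f, sp=0xa1
r6 is caller-saved → body value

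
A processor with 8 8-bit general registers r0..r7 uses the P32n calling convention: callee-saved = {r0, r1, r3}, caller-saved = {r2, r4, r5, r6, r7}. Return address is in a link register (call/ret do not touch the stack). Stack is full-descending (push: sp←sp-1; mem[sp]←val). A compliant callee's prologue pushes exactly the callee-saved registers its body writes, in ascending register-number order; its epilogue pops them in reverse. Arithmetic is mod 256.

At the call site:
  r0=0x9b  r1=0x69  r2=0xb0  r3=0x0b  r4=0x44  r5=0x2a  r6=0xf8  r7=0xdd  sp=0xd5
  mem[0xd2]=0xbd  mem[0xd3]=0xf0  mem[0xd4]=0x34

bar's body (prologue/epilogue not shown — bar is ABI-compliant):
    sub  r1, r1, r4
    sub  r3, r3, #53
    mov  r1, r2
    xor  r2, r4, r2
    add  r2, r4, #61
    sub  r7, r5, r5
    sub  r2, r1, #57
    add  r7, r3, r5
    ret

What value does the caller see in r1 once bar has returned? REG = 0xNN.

prologue: push r1 → mem[0xd4]=0x69, sp=0xd4
prologue: push r3 → mem[0xd3]=0x0b, sp=0xd3
body[0] sub  r1, r1, r4 → r1=0x25
body[1] sub  r3, r3, #53 → r3=0xd6
body[2] mov  r1, r2 → r1=0xb0
body[3] xor  r2, r4, r2 → r2=0xf4
body[4] add  r2, r4, #61 → r2=0x81
body[5] sub  r7, r5, r5 → r7=0x00
body[6] sub  r2, r1, #57 → r2=0x77
body[7] add  r7, r3, r5 → r7=0x00
epilogue: pop r3=0x0b, sp=0xd4
epilogue: pop r1=0x69, sp=0xd5
r1 is callee-saved → restored

REG = 0x69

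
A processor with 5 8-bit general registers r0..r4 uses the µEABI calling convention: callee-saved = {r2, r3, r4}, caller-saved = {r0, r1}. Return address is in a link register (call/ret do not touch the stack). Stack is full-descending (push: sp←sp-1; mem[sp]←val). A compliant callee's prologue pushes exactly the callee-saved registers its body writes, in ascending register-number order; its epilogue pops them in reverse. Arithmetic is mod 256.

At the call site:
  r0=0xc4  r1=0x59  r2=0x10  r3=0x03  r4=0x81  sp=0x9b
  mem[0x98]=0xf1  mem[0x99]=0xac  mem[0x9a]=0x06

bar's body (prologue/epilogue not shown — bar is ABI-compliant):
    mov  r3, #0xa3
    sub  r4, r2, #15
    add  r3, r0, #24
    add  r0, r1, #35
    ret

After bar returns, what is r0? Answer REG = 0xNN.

prologue: push r3 → mem[0x9a]=0x03, sp=0x9a
prologue: push r4 → mem[0x99]=0x81, sp=0x99
body[0] mov  r3, #0xa3 → r3=0xa3
body[1] sub  r4, r2, #15 → r4=0x01
body[2] add  r3, r0, #24 → r3=0xdc
body[3] add  r0, r1, #35 → r0=0x7c
epilogue: pop r4=0x81, sp=0x9a
epilogue: pop r3=0x03, sp=0x9b
r0 is caller-saved → body value

REG = 0x7c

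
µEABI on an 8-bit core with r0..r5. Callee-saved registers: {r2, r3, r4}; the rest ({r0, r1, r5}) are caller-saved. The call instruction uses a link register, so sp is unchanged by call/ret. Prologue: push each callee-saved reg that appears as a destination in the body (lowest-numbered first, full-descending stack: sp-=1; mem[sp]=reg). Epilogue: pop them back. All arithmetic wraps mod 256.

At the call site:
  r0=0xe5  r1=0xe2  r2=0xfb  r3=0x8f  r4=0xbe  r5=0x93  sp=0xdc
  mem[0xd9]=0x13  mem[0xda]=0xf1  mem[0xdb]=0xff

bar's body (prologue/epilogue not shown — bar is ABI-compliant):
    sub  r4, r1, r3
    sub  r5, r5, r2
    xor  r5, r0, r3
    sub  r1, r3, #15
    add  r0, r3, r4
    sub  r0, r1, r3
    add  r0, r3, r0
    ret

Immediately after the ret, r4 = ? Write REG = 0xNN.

REG = 0xbe

prologue: push r4 -> mem[0xdb]=0xbe, sp=0xdb
body[0] sub  r4, r1, r3 -> r4=0x53
body[1] sub  r5, r5, r2 -> r5=0x98
body[2] xor  r5, r0, r3 -> r5=0x6a
body[3] sub  r1, r3, #15 -> r1=0x80
body[4] add  r0, r3, r4 -> r0=0xe2
body[5] sub  r0, r1, r3 -> r0=0xf1
body[6] add  r0, r3, r0 -> r0=0x80
epilogue: pop r4=0xbe, sp=0xdc
r4 is callee-saved -> restored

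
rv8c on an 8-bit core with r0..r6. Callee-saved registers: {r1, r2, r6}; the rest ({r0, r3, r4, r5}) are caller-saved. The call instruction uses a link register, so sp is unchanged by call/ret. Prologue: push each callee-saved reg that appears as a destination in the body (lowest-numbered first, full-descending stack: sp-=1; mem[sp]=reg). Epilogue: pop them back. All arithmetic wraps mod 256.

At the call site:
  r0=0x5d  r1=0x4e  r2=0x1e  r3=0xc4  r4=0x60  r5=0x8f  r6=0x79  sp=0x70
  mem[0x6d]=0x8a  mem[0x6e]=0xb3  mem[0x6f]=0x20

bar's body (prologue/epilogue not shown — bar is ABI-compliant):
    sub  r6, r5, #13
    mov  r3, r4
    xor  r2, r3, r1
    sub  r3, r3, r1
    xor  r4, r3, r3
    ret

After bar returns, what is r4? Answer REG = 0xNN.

prologue: push r2 -> mem[0x6f]=0x1e, sp=0x6f
prologue: push r6 -> mem[0x6e]=0x79, sp=0x6e
body[0] sub  r6, r5, #13 -> r6=0x82
body[1] mov  r3, r4 -> r3=0x60
body[2] xor  r2, r3, r1 -> r2=0x2e
body[3] sub  r3, r3, r1 -> r3=0x12
body[4] xor  r4, r3, r3 -> r4=0x00
epilogue: pop r6=0x79, sp=0x6f
epilogue: pop r2=0x1e, sp=0x70
r4 is caller-saved -> body value

REG = 0x00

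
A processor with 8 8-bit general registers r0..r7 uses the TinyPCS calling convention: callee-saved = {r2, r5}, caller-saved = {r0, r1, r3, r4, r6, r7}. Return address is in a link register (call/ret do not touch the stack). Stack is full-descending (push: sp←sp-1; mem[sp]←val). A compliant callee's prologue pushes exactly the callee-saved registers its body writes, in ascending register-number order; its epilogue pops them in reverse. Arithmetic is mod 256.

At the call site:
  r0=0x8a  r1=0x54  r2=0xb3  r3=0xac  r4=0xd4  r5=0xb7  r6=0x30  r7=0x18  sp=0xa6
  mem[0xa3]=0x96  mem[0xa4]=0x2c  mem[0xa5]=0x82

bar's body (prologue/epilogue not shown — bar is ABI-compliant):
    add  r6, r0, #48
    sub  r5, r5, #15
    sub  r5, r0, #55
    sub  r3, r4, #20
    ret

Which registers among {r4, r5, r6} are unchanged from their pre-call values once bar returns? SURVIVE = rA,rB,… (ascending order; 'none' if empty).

SURVIVE = r4,r5

prologue: push r5 → mem[0xa5]=0xb7, sp=0xa5
body[0] add  r6, r0, #48 → r6=0xba
body[1] sub  r5, r5, #15 → r5=0xa8
body[2] sub  r5, r0, #55 → r5=0x53
body[3] sub  r3, r4, #20 → r3=0xc0
epilogue: pop r5=0xb7, sp=0xa6
r4: caller-saved, written=False
r5: callee-saved, written=True
r6: caller-saved, written=True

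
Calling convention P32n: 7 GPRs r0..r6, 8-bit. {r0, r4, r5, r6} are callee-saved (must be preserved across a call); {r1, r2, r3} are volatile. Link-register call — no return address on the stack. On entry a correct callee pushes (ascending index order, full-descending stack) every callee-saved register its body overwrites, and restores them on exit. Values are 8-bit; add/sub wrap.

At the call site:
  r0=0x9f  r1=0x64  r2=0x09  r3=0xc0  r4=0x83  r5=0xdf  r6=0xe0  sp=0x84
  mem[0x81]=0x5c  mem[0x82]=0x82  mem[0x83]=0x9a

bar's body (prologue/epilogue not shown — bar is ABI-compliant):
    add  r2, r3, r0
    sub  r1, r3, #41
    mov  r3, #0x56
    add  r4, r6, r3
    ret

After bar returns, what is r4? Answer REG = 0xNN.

REG = 0x83

prologue: push r4 → mem[0x83]=0x83, sp=0x83
body[0] add  r2, r3, r0 → r2=0x5f
body[1] sub  r1, r3, #41 → r1=0x97
body[2] mov  r3, #0x56 → r3=0x56
body[3] add  r4, r6, r3 → r4=0x36
epilogue: pop r4=0x83, sp=0x84
r4 is callee-saved → restored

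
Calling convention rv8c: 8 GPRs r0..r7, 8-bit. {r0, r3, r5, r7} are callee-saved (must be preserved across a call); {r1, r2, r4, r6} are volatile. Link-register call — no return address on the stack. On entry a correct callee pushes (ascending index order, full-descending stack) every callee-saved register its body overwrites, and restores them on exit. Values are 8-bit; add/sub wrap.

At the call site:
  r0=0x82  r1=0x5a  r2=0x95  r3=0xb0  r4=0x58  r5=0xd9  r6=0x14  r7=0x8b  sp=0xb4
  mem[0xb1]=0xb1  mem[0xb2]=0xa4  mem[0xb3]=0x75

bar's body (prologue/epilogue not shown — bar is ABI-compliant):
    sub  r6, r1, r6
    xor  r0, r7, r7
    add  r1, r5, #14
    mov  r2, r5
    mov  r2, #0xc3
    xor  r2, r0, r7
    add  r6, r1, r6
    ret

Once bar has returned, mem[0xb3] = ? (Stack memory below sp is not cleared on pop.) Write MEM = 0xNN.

MEM = 0x82

prologue: push r0 -> mem[0xb3]=0x82, sp=0xb3
body[0] sub  r6, r1, r6 -> r6=0x46
body[1] xor  r0, r7, r7 -> r0=0x00
body[2] add  r1, r5, #14 -> r1=0xe7
body[3] mov  r2, r5 -> r2=0xd9
body[4] mov  r2, #0xc3 -> r2=0xc3
body[5] xor  r2, r0, r7 -> r2=0x8b
body[6] add  r6, r1, r6 -> r6=0x2d
epilogue: pop r0=0x82, sp=0xb4
prologue pushed ['r0'] at ['0xb3']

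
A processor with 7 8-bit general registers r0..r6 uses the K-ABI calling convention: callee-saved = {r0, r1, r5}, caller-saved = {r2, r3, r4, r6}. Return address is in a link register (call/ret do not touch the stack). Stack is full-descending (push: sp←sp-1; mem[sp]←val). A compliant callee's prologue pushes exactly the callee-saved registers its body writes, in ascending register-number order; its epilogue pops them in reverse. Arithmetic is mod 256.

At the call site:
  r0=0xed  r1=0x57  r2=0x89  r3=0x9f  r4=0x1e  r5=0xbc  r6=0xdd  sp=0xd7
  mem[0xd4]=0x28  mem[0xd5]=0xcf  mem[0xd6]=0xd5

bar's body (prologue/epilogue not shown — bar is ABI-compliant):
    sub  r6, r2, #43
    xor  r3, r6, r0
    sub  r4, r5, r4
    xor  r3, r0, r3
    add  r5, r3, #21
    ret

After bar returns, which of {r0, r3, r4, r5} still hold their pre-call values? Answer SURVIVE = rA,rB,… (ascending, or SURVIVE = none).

SURVIVE = r0,r5

prologue: push r5 -> mem[0xd6]=0xbc, sp=0xd6
body[0] sub  r6, r2, #43 -> r6=0x5e
body[1] xor  r3, r6, r0 -> r3=0xb3
body[2] sub  r4, r5, r4 -> r4=0x9e
body[3] xor  r3, r0, r3 -> r3=0x5e
body[4] add  r5, r3, #21 -> r5=0x73
epilogue: pop r5=0xbc, sp=0xd7
r0: callee-saved, written=False
r3: caller-saved, written=True
r4: caller-saved, written=True
r5: callee-saved, written=True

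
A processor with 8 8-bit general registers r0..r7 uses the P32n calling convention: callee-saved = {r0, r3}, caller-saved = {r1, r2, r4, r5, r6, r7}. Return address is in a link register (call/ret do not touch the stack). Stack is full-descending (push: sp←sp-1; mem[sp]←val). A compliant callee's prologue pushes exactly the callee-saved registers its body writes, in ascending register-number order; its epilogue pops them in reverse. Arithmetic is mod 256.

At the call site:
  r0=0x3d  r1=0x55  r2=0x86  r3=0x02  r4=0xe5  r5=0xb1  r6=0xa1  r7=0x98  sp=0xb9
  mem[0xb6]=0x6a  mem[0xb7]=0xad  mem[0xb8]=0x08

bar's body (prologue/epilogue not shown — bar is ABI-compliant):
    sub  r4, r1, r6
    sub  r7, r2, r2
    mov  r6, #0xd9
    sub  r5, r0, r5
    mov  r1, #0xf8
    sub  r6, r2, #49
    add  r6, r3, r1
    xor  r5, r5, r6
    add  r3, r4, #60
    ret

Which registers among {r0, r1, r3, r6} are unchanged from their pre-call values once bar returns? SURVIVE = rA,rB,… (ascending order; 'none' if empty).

prologue: push r3 → mem[0xb8]=0x02, sp=0xb8
body[0] sub  r4, r1, r6 → r4=0xb4
body[1] sub  r7, r2, r2 → r7=0x00
body[2] mov  r6, #0xd9 → r6=0xd9
body[3] sub  r5, r0, r5 → r5=0x8c
body[4] mov  r1, #0xf8 → r1=0xf8
body[5] sub  r6, r2, #49 → r6=0x55
body[6] add  r6, r3, r1 → r6=0xfa
body[7] xor  r5, r5, r6 → r5=0x76
body[8] add  r3, r4, #60 → r3=0xf0
epilogue: pop r3=0x02, sp=0xb9
r0: callee-saved, written=False
r1: caller-saved, written=True
r3: callee-saved, written=True
r6: caller-saved, written=True

SURVIVE = r0,r3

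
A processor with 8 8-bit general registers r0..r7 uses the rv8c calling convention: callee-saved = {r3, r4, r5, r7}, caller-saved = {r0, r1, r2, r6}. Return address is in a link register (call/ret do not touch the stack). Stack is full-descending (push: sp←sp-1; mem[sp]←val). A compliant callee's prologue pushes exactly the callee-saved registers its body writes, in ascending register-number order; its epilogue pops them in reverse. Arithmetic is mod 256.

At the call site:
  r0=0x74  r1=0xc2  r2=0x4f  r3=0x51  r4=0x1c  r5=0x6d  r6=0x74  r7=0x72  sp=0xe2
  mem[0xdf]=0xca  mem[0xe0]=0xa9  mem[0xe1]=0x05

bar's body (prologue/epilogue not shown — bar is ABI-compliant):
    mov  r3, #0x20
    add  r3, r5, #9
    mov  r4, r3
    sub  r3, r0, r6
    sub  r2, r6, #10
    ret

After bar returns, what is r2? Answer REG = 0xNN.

prologue: push r3 -> mem[0xe1]=0x51, sp=0xe1
prologue: push r4 -> mem[0xe0]=0x1c, sp=0xe0
body[0] mov  r3, #0x20 -> r3=0x20
body[1] add  r3, r5, #9 -> r3=0x76
body[2] mov  r4, r3 -> r4=0x76
body[3] sub  r3, r0, r6 -> r3=0x00
body[4] sub  r2, r6, #10 -> r2=0x6a
epilogue: pop r4=0x1c, sp=0xe1
epilogue: pop r3=0x51, sp=0xe2
r2 is caller-saved -> body value

REG = 0x6a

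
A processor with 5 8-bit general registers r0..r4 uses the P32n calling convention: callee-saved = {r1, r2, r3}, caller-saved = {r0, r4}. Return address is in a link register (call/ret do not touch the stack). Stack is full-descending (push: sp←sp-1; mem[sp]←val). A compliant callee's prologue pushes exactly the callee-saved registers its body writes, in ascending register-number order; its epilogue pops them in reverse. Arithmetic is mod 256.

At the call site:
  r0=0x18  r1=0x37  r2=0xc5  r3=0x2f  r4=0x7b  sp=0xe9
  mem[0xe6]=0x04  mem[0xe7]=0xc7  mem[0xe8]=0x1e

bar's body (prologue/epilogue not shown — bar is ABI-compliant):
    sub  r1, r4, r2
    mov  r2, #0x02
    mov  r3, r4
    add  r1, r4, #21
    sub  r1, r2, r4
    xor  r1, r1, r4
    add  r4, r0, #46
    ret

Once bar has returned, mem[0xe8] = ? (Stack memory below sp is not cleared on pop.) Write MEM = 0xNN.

MEM = 0x37

prologue: push r1 -> mem[0xe8]=0x37, sp=0xe8
prologue: push r2 -> mem[0xe7]=0xc5, sp=0xe7
prologue: push r3 -> mem[0xe6]=0x2f, sp=0xe6
body[0] sub  r1, r4, r2 -> r1=0xb6
body[1] mov  r2, #0x02 -> r2=0x02
body[2] mov  r3, r4 -> r3=0x7b
body[3] add  r1, r4, #21 -> r1=0x90
body[4] sub  r1, r2, r4 -> r1=0x87
body[5] xor  r1, r1, r4 -> r1=0xfc
body[6] add  r4, r0, #46 -> r4=0x46
epilogue: pop r3=0x2f, sp=0xe7
epilogue: pop r2=0xc5, sp=0xe8
epilogue: pop r1=0x37, sp=0xe9
prologue pushed ['r1', 'r2', 'r3'] at ['0xe8', '0xe7', '0xe6']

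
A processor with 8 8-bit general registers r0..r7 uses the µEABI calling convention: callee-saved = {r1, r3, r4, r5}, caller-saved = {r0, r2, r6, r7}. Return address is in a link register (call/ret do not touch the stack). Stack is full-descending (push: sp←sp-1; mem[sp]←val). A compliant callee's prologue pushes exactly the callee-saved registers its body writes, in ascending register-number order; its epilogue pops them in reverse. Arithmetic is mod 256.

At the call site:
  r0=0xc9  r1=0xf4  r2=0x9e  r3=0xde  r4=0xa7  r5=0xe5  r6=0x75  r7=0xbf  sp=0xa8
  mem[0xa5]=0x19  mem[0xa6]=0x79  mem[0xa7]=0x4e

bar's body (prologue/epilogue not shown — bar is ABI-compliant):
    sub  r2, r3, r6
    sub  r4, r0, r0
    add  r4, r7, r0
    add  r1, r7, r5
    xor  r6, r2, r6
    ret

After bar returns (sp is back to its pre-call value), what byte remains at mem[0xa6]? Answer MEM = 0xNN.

MEM = 0xa7

prologue: push r1 → mem[0xa7]=0xf4, sp=0xa7
prologue: push r4 → mem[0xa6]=0xa7, sp=0xa6
body[0] sub  r2, r3, r6 → r2=0x69
body[1] sub  r4, r0, r0 → r4=0x00
body[2] add  r4, r7, r0 → r4=0x88
body[3] add  r1, r7, r5 → r1=0xa4
body[4] xor  r6, r2, r6 → r6=0x1c
epilogue: pop r4=0xa7, sp=0xa7
epilogue: pop r1=0xf4, sp=0xa8
prologue pushed ['r1', 'r4'] at ['0xa7', '0xa6']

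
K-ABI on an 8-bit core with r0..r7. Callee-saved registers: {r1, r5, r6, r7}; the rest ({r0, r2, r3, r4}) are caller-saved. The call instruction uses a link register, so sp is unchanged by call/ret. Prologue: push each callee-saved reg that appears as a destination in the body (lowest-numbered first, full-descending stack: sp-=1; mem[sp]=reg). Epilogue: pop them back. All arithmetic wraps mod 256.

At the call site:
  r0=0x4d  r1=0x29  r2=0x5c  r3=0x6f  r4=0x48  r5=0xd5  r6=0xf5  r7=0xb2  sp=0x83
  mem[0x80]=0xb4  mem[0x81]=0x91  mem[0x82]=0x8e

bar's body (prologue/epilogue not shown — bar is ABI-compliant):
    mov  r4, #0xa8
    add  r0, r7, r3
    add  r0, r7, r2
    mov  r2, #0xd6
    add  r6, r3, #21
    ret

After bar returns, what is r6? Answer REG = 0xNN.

prologue: push r6 → mem[0x82]=0xf5, sp=0x82
body[0] mov  r4, #0xa8 → r4=0xa8
body[1] add  r0, r7, r3 → r0=0x21
body[2] add  r0, r7, r2 → r0=0x0e
body[3] mov  r2, #0xd6 → r2=0xd6
body[4] add  r6, r3, #21 → r6=0x84
epilogue: pop r6=0xf5, sp=0x83
r6 is callee-saved → restored

REG = 0xf5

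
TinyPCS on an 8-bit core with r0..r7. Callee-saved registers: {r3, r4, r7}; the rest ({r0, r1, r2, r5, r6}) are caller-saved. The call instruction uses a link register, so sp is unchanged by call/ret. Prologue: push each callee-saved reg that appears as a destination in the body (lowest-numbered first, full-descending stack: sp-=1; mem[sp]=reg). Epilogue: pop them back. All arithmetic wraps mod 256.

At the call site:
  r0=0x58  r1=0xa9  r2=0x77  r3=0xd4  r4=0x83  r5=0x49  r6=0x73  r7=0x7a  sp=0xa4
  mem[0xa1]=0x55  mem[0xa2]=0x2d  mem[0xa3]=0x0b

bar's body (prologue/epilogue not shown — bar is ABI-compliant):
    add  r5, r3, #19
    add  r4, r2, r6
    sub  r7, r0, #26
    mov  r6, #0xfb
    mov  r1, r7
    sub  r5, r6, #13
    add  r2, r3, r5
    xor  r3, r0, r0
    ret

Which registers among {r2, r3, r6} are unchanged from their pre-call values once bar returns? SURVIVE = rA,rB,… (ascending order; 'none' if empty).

prologue: push r3 → mem[0xa3]=0xd4, sp=0xa3
prologue: push r4 → mem[0xa2]=0x83, sp=0xa2
prologue: push r7 → mem[0xa1]=0x7a, sp=0xa1
body[0] add  r5, r3, #19 → r5=0xe7
body[1] add  r4, r2, r6 → r4=0xea
body[2] sub  r7, r0, #26 → r7=0x3e
body[3] mov  r6, #0xfb → r6=0xfb
body[4] mov  r1, r7 → r1=0x3e
body[5] sub  r5, r6, #13 → r5=0xee
body[6] add  r2, r3, r5 → r2=0xc2
body[7] xor  r3, r0, r0 → r3=0x00
epilogue: pop r7=0x7a, sp=0xa2
epilogue: pop r4=0x83, sp=0xa3
epilogue: pop r3=0xd4, sp=0xa4
r2: caller-saved, written=True
r3: callee-saved, written=True
r6: caller-saved, written=True

SURVIVE = r3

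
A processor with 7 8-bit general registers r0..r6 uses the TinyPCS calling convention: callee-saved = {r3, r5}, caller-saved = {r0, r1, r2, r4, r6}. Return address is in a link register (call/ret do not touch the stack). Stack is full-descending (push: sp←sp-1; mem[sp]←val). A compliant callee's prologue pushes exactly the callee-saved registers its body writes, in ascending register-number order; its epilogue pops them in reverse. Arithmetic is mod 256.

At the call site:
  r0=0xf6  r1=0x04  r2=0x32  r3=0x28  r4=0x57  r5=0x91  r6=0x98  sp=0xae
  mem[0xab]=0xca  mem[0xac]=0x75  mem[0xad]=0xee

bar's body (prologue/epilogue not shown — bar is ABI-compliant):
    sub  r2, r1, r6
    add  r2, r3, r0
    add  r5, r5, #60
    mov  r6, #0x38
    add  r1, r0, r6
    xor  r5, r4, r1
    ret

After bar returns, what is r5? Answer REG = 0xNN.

prologue: push r5 -> mem[0xad]=0x91, sp=0xad
body[0] sub  r2, r1, r6 -> r2=0x6c
body[1] add  r2, r3, r0 -> r2=0x1e
body[2] add  r5, r5, #60 -> r5=0xcd
body[3] mov  r6, #0x38 -> r6=0x38
body[4] add  r1, r0, r6 -> r1=0x2e
body[5] xor  r5, r4, r1 -> r5=0x79
epilogue: pop r5=0x91, sp=0xae
r5 is callee-saved -> restored

REG = 0x91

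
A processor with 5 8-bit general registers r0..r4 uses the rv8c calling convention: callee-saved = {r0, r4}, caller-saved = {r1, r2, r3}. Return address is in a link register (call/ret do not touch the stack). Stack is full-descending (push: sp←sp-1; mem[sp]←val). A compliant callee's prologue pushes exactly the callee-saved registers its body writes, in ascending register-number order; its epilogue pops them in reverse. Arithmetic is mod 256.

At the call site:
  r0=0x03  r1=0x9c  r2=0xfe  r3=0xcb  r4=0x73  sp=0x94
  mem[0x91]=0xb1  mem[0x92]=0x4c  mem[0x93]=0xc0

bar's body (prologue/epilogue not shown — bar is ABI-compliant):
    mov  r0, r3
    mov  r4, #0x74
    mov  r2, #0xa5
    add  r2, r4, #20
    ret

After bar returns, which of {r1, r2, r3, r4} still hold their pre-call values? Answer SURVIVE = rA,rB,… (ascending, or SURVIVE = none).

SURVIVE = r1,r3,r4

prologue: push r0 → mem[0x93]=0x03, sp=0x93
prologue: push r4 → mem[0x92]=0x73, sp=0x92
body[0] mov  r0, r3 → r0=0xcb
body[1] mov  r4, #0x74 → r4=0x74
body[2] mov  r2, #0xa5 → r2=0xa5
body[3] add  r2, r4, #20 → r2=0x88
epilogue: pop r4=0x73, sp=0x93
epilogue: pop r0=0x03, sp=0x94
r1: caller-saved, written=False
r2: caller-saved, written=True
r3: caller-saved, written=False
r4: callee-saved, written=True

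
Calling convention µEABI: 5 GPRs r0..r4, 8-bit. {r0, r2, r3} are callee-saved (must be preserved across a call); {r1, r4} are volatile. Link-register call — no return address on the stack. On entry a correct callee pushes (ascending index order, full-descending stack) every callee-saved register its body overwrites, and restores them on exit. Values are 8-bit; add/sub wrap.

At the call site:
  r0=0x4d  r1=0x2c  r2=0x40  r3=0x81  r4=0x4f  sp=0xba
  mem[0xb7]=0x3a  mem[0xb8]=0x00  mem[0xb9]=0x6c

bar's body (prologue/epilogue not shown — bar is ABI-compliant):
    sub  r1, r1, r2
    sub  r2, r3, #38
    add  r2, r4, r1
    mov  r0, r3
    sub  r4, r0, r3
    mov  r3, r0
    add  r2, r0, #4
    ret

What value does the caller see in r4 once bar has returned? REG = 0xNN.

REG = 0x00

prologue: push r0 -> mem[0xb9]=0x4d, sp=0xb9
prologue: push r2 -> mem[0xb8]=0x40, sp=0xb8
prologue: push r3 -> mem[0xb7]=0x81, sp=0xb7
body[0] sub  r1, r1, r2 -> r1=0xec
body[1] sub  r2, r3, #38 -> r2=0x5b
body[2] add  r2, r4, r1 -> r2=0x3b
body[3] mov  r0, r3 -> r0=0x81
body[4] sub  r4, r0, r3 -> r4=0x00
body[5] mov  r3, r0 -> r3=0x81
body[6] add  r2, r0, #4 -> r2=0x85
epilogue: pop r3=0x81, sp=0xb8
epilogue: pop r2=0x40, sp=0xb9
epilogue: pop r0=0x4d, sp=0xba
r4 is caller-saved -> body value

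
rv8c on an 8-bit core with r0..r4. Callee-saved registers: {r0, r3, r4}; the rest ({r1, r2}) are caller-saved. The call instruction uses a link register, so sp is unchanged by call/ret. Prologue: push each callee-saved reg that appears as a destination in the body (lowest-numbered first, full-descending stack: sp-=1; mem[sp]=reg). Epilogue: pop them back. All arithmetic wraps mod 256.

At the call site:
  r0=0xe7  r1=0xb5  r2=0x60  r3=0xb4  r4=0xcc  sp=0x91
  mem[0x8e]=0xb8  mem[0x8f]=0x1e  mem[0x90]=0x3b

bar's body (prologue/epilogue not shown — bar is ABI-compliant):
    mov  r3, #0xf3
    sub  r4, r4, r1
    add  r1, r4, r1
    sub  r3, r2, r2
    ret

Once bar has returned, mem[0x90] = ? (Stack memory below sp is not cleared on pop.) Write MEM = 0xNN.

prologue: push r3 → mem[0x90]=0xb4, sp=0x90
prologue: push r4 → mem[0x8f]=0xcc, sp=0x8f
body[0] mov  r3, #0xf3 → r3=0xf3
body[1] sub  r4, r4, r1 → r4=0x17
body[2] add  r1, r4, r1 → r1=0xcc
body[3] sub  r3, r2, r2 → r3=0x00
epilogue: pop r4=0xcc, sp=0x90
epilogue: pop r3=0xb4, sp=0x91
prologue pushed ['r3', 'r4'] at ['0x90', '0x8f']

MEM = 0xb4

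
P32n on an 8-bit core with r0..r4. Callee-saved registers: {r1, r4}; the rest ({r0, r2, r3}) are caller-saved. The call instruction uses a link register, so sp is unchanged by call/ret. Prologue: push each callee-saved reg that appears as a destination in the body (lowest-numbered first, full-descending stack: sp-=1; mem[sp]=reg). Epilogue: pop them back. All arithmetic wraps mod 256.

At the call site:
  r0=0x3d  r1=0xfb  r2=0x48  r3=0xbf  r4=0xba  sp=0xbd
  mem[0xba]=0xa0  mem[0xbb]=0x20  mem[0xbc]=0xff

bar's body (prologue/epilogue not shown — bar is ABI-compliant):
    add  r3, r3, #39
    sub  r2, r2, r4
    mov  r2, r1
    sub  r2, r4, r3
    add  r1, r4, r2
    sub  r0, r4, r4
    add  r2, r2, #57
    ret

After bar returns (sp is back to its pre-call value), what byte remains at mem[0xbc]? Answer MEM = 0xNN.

MEM = 0xfb

prologue: push r1 → mem[0xbc]=0xfb, sp=0xbc
body[0] add  r3, r3, #39 → r3=0xe6
body[1] sub  r2, r2, r4 → r2=0x8e
body[2] mov  r2, r1 → r2=0xfb
body[3] sub  r2, r4, r3 → r2=0xd4
body[4] add  r1, r4, r2 → r1=0x8e
body[5] sub  r0, r4, r4 → r0=0x00
body[6] add  r2, r2, #57 → r2=0x0d
epilogue: pop r1=0xfb, sp=0xbd
prologue pushed ['r1'] at ['0xbc']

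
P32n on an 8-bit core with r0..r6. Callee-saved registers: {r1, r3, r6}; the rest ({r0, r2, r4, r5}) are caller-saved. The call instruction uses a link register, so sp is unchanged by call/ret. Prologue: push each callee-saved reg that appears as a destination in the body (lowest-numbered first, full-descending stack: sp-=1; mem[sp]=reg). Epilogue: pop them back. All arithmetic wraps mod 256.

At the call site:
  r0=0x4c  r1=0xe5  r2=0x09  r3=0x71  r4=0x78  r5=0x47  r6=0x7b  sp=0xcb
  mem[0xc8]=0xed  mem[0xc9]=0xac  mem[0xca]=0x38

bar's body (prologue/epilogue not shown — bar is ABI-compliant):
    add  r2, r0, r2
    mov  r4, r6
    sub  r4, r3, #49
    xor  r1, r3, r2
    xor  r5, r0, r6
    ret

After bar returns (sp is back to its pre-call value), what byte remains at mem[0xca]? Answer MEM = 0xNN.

prologue: push r1 → mem[0xca]=0xe5, sp=0xca
body[0] add  r2, r0, r2 → r2=0x55
body[1] mov  r4, r6 → r4=0x7b
body[2] sub  r4, r3, #49 → r4=0x40
body[3] xor  r1, r3, r2 → r1=0x24
body[4] xor  r5, r0, r6 → r5=0x37
epilogue: pop r1=0xe5, sp=0xcb
prologue pushed ['r1'] at ['0xca']

MEM = 0xe5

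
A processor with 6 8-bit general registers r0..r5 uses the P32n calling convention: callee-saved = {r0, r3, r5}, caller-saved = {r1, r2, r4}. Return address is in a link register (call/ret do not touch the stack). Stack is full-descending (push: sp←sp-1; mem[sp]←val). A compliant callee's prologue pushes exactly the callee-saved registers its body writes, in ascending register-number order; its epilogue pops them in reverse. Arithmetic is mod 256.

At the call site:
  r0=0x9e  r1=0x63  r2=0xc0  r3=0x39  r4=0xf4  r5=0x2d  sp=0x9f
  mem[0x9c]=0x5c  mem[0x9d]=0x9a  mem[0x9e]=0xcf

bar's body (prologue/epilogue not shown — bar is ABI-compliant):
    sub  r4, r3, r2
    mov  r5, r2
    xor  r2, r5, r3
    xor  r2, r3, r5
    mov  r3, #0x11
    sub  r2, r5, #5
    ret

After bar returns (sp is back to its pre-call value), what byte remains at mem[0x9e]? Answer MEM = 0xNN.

prologue: push r3 → mem[0x9e]=0x39, sp=0x9e
prologue: push r5 → mem[0x9d]=0x2d, sp=0x9d
body[0] sub  r4, r3, r2 → r4=0x79
body[1] mov  r5, r2 → r5=0xc0
body[2] xor  r2, r5, r3 → r2=0xf9
body[3] xor  r2, r3, r5 → r2=0xf9
body[4] mov  r3, #0x11 → r3=0x11
body[5] sub  r2, r5, #5 → r2=0xbb
epilogue: pop r5=0x2d, sp=0x9e
epilogue: pop r3=0x39, sp=0x9f
prologue pushed ['r3', 'r5'] at ['0x9e', '0x9d']

MEM = 0x39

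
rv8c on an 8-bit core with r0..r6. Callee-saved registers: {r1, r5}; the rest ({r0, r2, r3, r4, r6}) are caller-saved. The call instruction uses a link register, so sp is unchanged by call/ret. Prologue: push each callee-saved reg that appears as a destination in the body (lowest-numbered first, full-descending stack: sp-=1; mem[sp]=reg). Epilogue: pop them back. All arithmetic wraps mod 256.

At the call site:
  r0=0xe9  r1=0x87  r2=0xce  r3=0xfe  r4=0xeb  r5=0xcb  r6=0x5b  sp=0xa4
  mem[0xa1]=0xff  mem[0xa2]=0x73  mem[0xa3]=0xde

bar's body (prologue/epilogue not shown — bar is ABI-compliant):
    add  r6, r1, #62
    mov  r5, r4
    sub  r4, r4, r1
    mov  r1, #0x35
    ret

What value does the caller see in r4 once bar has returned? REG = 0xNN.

REG = 0x64

prologue: push r1 -> mem[0xa3]=0x87, sp=0xa3
prologue: push r5 -> mem[0xa2]=0xcb, sp=0xa2
body[0] add  r6, r1, #62 -> r6=0xc5
body[1] mov  r5, r4 -> r5=0xeb
body[2] sub  r4, r4, r1 -> r4=0x64
body[3] mov  r1, #0x35 -> r1=0x35
epilogue: pop r5=0xcb, sp=0xa3
epilogue: pop r1=0x87, sp=0xa4
r4 is caller-saved -> body value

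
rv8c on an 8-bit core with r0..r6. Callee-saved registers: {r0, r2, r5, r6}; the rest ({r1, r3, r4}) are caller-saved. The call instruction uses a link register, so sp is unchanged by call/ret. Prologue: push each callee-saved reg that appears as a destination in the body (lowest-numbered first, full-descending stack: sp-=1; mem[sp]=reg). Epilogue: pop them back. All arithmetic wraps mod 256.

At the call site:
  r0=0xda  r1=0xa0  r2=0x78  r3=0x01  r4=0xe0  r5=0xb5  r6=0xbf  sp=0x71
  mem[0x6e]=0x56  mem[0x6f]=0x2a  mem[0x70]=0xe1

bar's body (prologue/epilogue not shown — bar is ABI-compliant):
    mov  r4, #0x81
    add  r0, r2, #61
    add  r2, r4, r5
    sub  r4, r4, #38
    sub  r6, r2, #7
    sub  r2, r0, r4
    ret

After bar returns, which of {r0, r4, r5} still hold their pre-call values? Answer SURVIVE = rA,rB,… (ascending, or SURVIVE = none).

SURVIVE = r0,r5

prologue: push r0 -> mem[0x70]=0xda, sp=0x70
prologue: push r2 -> mem[0x6f]=0x78, sp=0x6f
prologue: push r6 -> mem[0x6e]=0xbf, sp=0x6e
body[0] mov  r4, #0x81 -> r4=0x81
body[1] add  r0, r2, #61 -> r0=0xb5
body[2] add  r2, r4, r5 -> r2=0x36
body[3] sub  r4, r4, #38 -> r4=0x5b
body[4] sub  r6, r2, #7 -> r6=0x2f
body[5] sub  r2, r0, r4 -> r2=0x5a
epilogue: pop r6=0xbf, sp=0x6f
epilogue: pop r2=0x78, sp=0x70
epilogue: pop r0=0xda, sp=0x71
r0: callee-saved, written=True
r4: caller-saved, written=True
r5: callee-saved, written=False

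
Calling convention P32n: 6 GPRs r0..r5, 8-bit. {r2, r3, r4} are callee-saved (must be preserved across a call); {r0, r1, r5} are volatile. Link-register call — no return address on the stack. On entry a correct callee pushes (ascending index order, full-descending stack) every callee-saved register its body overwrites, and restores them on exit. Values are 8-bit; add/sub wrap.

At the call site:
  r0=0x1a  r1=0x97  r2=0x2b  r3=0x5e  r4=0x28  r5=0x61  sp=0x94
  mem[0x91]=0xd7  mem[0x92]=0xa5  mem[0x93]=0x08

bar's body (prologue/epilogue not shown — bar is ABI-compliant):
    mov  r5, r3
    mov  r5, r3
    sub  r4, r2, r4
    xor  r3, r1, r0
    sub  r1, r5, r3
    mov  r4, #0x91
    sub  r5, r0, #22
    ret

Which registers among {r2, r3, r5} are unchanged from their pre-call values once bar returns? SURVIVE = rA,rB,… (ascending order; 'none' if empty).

SURVIVE = r2,r3

prologue: push r3 -> mem[0x93]=0x5e, sp=0x93
prologue: push r4 -> mem[0x92]=0x28, sp=0x92
body[0] mov  r5, r3 -> r5=0x5e
body[1] mov  r5, r3 -> r5=0x5e
body[2] sub  r4, r2, r4 -> r4=0x03
body[3] xor  r3, r1, r0 -> r3=0x8d
body[4] sub  r1, r5, r3 -> r1=0xd1
body[5] mov  r4, #0x91 -> r4=0x91
body[6] sub  r5, r0, #22 -> r5=0x04
epilogue: pop r4=0x28, sp=0x93
epilogue: pop r3=0x5e, sp=0x94
r2: callee-saved, written=False
r3: callee-saved, written=True
r5: caller-saved, written=True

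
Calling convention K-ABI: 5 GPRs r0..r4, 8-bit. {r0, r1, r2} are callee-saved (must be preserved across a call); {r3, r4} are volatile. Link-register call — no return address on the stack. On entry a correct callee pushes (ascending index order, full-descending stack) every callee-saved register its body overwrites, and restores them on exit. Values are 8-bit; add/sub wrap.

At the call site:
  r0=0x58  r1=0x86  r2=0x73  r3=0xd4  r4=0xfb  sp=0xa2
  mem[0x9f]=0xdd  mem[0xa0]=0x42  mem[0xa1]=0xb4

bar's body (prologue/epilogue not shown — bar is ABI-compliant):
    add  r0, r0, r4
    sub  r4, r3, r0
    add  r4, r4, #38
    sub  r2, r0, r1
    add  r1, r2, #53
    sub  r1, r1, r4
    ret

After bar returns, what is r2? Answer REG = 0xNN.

prologue: push r0 → mem[0xa1]=0x58, sp=0xa1
prologue: push r1 → mem[0xa0]=0x86, sp=0xa0
prologue: push r2 → mem[0x9f]=0x73, sp=0x9f
body[0] add  r0, r0, r4 → r0=0x53
body[1] sub  r4, r3, r0 → r4=0x81
body[2] add  r4, r4, #38 → r4=0xa7
body[3] sub  r2, r0, r1 → r2=0xcd
body[4] add  r1, r2, #53 → r1=0x02
body[5] sub  r1, r1, r4 → r1=0x5b
epilogue: pop r2=0x73, sp=0xa0
epilogue: pop r1=0x86, sp=0xa1
epilogue: pop r0=0x58, sp=0xa2
r2 is callee-saved → restored

REG = 0x73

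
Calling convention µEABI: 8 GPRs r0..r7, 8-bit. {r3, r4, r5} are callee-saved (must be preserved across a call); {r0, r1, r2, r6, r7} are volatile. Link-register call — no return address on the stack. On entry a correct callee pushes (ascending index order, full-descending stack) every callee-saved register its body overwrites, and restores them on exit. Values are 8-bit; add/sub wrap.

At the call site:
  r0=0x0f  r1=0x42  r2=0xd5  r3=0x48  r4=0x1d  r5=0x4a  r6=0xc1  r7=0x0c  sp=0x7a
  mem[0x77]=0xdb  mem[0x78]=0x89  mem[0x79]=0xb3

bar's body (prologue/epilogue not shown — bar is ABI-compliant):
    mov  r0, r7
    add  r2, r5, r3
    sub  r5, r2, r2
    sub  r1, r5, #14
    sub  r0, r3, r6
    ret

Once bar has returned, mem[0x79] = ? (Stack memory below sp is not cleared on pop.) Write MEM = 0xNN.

prologue: push r5 -> mem[0x79]=0x4a, sp=0x79
body[0] mov  r0, r7 -> r0=0x0c
body[1] add  r2, r5, r3 -> r2=0x92
body[2] sub  r5, r2, r2 -> r5=0x00
body[3] sub  r1, r5, #14 -> r1=0xf2
body[4] sub  r0, r3, r6 -> r0=0x87
epilogue: pop r5=0x4a, sp=0x7a
prologue pushed ['r5'] at ['0x79']

MEM = 0x4a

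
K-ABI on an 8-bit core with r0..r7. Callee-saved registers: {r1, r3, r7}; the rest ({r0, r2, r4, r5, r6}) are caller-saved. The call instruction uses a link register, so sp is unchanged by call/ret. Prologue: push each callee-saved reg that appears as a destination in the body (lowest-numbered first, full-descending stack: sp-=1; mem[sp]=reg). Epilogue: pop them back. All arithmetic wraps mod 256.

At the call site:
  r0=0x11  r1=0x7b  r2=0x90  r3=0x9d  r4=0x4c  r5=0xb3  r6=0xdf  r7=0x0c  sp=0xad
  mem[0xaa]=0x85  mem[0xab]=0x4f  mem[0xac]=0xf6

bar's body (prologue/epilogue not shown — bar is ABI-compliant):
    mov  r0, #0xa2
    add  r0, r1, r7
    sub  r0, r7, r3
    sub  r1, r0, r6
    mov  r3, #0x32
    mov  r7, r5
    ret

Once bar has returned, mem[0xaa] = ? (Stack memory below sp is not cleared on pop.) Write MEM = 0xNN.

MEM = 0x0c

prologue: push r1 -> mem[0xac]=0x7b, sp=0xac
prologue: push r3 -> mem[0xab]=0x9d, sp=0xab
prologue: push r7 -> mem[0xaa]=0x0c, sp=0xaa
body[0] mov  r0, #0xa2 -> r0=0xa2
body[1] add  r0, r1, r7 -> r0=0x87
body[2] sub  r0, r7, r3 -> r0=0x6f
body[3] sub  r1, r0, r6 -> r1=0x90
body[4] mov  r3, #0x32 -> r3=0x32
body[5] mov  r7, r5 -> r7=0xb3
epilogue: pop r7=0x0c, sp=0xab
epilogue: pop r3=0x9d, sp=0xac
epilogue: pop r1=0x7b, sp=0xad
prologue pushed ['r1', 'r3', 'r7'] at ['0xac', '0xab', '0xaa']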